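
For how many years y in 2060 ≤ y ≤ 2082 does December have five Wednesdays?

10

December has 31 days; it has five Wednesdays when Wednesday falls among the first (month-length − 28) days — i.e. when December 1 is one of Wednesday/Tuesday/Monday.
December 1 by year: 2060:Wed✓ 2061:Thu 2062:Fri 2063:Sat 2064:Mon✓ 2065:Tue✓ 2066:Wed✓ 2067:Thu 2068:Sat 2069:Sun 2070:Mon✓ 2071:Tue✓ 2072:Thu 2073:Fri 2074:Sat 2075:Sun 2076:Tue✓ 2077:Wed✓ 2078:Thu 2079:Fri 2080:Sun 2081:Mon✓ 2082:Tue✓
Years with five Wednesdays: 2060, 2064, 2065, 2066, 2070, 2071, 2076, 2077, 2081, 2082 → 10.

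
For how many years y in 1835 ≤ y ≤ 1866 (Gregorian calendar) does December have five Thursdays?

December has 31 days; it has five Thursdays when Thursday falls among the first (month-length − 28) days — i.e. when December 1 is one of Thursday/Wednesday/Tuesday.
December 1 by year: 1835:Tue✓ 1836:Thu✓ 1837:Fri 1838:Sat 1839:Sun 1840:Tue✓ 1841:Wed✓ 1842:Thu✓ 1843:Fri 1844:Sun 1845:Mon 1846:Tue✓ 1847:Wed✓ 1848:Fri 1849:Sat 1850:Sun 1851:Mon 1852:Wed✓ 1853:Thu✓ 1854:Fri 1855:Sat 1856:Mon 1857:Tue✓ 1858:Wed✓ 1859:Thu✓ 1860:Sat 1861:Sun 1862:Mon 1863:Tue✓ 1864:Thu✓ 1865:Fri 1866:Sat
Years with five Thursdays: 1835, 1836, 1840, 1841, 1842, 1846, 1847, 1852, 1853, 1857, 1858, 1859, 1863, 1864 → 14.

14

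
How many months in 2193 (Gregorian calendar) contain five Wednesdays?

A month of length L has five Wednesdays iff its first Wednesday is on day ≤ L−28 (so day 1–3 in a 31-day month, 1–2 in a 30-day month, day 1 in a leap February).
Checking each month of 2193: Jan starts Tue (31d) ✓; Feb starts Fri (28d); Mar starts Fri (31d); Apr starts Mon (30d); May starts Wed (31d) ✓; Jun starts Sat (30d); Jul starts Mon (31d) ✓; Aug starts Thu (31d); Sep starts Sun (30d); Oct starts Tue (31d) ✓; Nov starts Fri (30d); Dec starts Sun (31d).
Five-Wednesday months: January, May, July, October → 4.

4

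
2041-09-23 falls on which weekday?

January 1, 2041 is a Tuesday.
September 23 is day 266 of the year, i.e. 265 days after Jan 1.
265 mod 7 = 6, so advance 6 weekdays from Tuesday: Monday.

Monday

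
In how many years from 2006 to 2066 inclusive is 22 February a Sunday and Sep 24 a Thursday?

Check each year's weekday for 22 February and Sep 24:
  2006: Wed/Sun  2007: Thu/Mon  2008: Fri/Wed  2009: Sun/Thu ✓  2010: Mon/Fri  2011: Tue/Sat  2012: Wed/Mon  2013: Fri/Tue  2014: Sat/Wed  2015: Sun/Thu ✓  2016: Mon/Sat  2017: Wed/Sun  2018: Thu/Mon  2019: Fri/Tue  …(33 more)…  2053: Sat/Wed  2054: Sun/Thu ✓  2055: Mon/Fri  2056: Tue/Sun  2057: Thu/Mon  2058: Fri/Tue  2059: Sat/Wed  2060: Sun/Fri  2061: Tue/Sat  2062: Wed/Sun  2063: Thu/Mon  2064: Fri/Wed  2065: Sun/Thu ✓  2066: Mon/Fri
Both conditions hold in: 2009, 2015, 2026, 2037, 2043, 2054, 2065 — 7.

7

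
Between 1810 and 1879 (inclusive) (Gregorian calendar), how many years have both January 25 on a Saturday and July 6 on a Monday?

Check each year's weekday for January 25 and July 6:
  1810: Thu/Fri  1811: Fri/Sat  1812: Sat/Mon ✓  1813: Mon/Tue  1814: Tue/Wed  1815: Wed/Thu  1816: Thu/Sat  1817: Sat/Sun  1818: Sun/Mon  1819: Mon/Tue  1820: Tue/Thu  1821: Thu/Fri  1822: Fri/Sat  1823: Sat/Sun  …(42 more)…  1866: Thu/Fri  1867: Fri/Sat  1868: Sat/Mon ✓  1869: Mon/Tue  1870: Tue/Wed  1871: Wed/Thu  1872: Thu/Sat  1873: Sat/Sun  1874: Sun/Mon  1875: Mon/Tue  1876: Tue/Thu  1877: Thu/Fri  1878: Fri/Sat  1879: Sat/Sun
Both conditions hold in: 1812, 1840, 1868 — 3.

3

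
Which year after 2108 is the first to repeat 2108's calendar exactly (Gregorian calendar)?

2136

Two years share a calendar iff Jan 1 falls on the same weekday and both are leap or both are common. 2108: Jan 1 is Sunday, leap year.
2109: Jan 1 Tuesday, common
2110: Jan 1 Wednesday, common
2111: Jan 1 Thursday, common
2112: Jan 1 Friday, leap
2113: Jan 1 Sunday, common
2114: Jan 1 Monday, common
2115: Jan 1 Tuesday, common
2116: Jan 1 Wednesday, leap
2117: Jan 1 Friday, common
2118: Jan 1 Saturday, common
2119: Jan 1 Sunday, common
2120: Jan 1 Monday, leap
2121: Jan 1 Wednesday, common
2122: Jan 1 Thursday, common
2123: Jan 1 Friday, common
2124: Jan 1 Saturday, leap
2125: Jan 1 Monday, common
2126: Jan 1 Tuesday, common
2127: Jan 1 Wednesday, common
2128: Jan 1 Thursday, leap
2129: Jan 1 Saturday, common
2130: Jan 1 Sunday, common
2131: Jan 1 Monday, common
2132: Jan 1 Tuesday, leap
2133: Jan 1 Thursday, common
2134: Jan 1 Friday, common
2135: Jan 1 Saturday, common
2136: Jan 1 Sunday, leap
2136 matches on both conditions.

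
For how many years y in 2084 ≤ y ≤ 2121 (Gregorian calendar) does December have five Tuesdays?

December has 31 days; it has five Tuesdays when Tuesday falls among the first (month-length − 28) days — i.e. when December 1 is one of Tuesday/Monday/Sunday.
December 1 by year: 2084:Fri 2085:Sat 2086:Sun✓ 2087:Mon✓ 2088:Wed 2089:Thu 2090:Fri 2091:Sat 2092:Mon✓ 2093:Tue✓ 2094:Wed 2095:Thu 2096:Sat 2097:Sun✓ 2098:Mon✓ …(8 more)… 2107:Thu 2108:Sat 2109:Sun✓ 2110:Mon✓ 2111:Tue✓ 2112:Thu 2113:Fri 2114:Sat 2115:Sun✓ 2116:Tue✓ 2117:Wed 2118:Thu 2119:Fri 2120:Sun✓ 2121:Mon✓
Years with five Tuesdays: 2086, 2087, 2092, 2093, 2097, 2098, 2099, 2104, 2105, 2109, 2110, 2111, 2115, 2116, 2120, 2121 → 16.

16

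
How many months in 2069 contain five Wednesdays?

4

A month of length L has five Wednesdays iff its first Wednesday is on day ≤ L−28 (so day 1–3 in a 31-day month, 1–2 in a 30-day month, day 1 in a leap February).
Checking each month of 2069: Jan starts Tue (31d) ✓; Feb starts Fri (28d); Mar starts Fri (31d); Apr starts Mon (30d); May starts Wed (31d) ✓; Jun starts Sat (30d); Jul starts Mon (31d) ✓; Aug starts Thu (31d); Sep starts Sun (30d); Oct starts Tue (31d) ✓; Nov starts Fri (30d); Dec starts Sun (31d).
Five-Wednesday months: January, May, July, October → 4.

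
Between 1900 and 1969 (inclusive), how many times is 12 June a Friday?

Track 12 June's weekday year by year (advancing +1, or +2 across a Feb 29):
  1900: Tue  1901: Wed (+1)  1902: Thu (+1)  1903: Fri (+1) ✓  1904: Sun (+2)
  1905: Mon (+1)  1906: Tue (+1)  1907: Wed (+1)  1908: Fri (+2) ✓  1909: Sat (+1)
  1910: Sun (+1)  1911: Mon (+1)  1912: Wed (+2)  1913: Thu (+1)  … (42 more years) …
  1956: Tue (+2)  1957: Wed (+1)  1958: Thu (+1)  1959: Fri (+1) ✓  1960: Sun (+2)
  1961: Mon (+1)  1962: Tue (+1)  1963: Wed (+1)  1964: Fri (+2) ✓  1965: Sat (+1)
  1966: Sun (+1)  1967: Mon (+1)  1968: Wed (+2)  1969: Thu (+1)
Friday years: 1903, 1908, 1914, 1925, 1931, 1936, 1942, 1953, 1959, 1964 — 10 in total.

10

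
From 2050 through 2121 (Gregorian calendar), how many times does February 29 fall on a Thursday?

Leap years in 2050–2121: 17 of them.
Feb 29 weekday advances by 5 (mod 7) from one leap year to the next four years later (or differs when a century non-leap intervenes).
Leap-day weekdays: 2052:Thu✓ 2056:Tue 2060:Sun 2064:Fri 2068:Wed 2072:Mon 2076:Sat 2080:Thu✓ 2084:Tue 2088:Sun 2092:Fri 2096:Wed 2104:Fri 2108:Wed 2112:Mon 2116:Sat 2120:Thu✓
Thursday: 2052, 2080, 2120 → 3.

3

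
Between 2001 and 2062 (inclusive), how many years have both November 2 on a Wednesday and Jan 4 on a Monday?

Check each year's weekday for November 2 and Jan 4:
  2001: Fri/Thu  2002: Sat/Fri  2003: Sun/Sat  2004: Tue/Sun  2005: Wed/Tue  2006: Thu/Wed  2007: Fri/Thu  2008: Sun/Fri  2009: Mon/Sun  2010: Tue/Mon  2011: Wed/Tue  2012: Fri/Wed  2013: Sat/Fri  2014: Sun/Sat  …(34 more)…  2049: Tue/Mon  2050: Wed/Tue  2051: Thu/Wed  2052: Sat/Thu  2053: Sun/Sat  2054: Mon/Sun  2055: Tue/Mon  2056: Thu/Tue  2057: Fri/Thu  2058: Sat/Fri  2059: Sun/Sat  2060: Tue/Sun  2061: Wed/Tue  2062: Thu/Wed
Both conditions hold in: 2016, 2044 — 2.

2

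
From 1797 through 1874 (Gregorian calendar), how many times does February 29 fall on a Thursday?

3

Leap years in 1797–1874: 18 of them.
Feb 29 weekday advances by 5 (mod 7) from one leap year to the next four years later (or differs when a century non-leap intervenes).
Leap-day weekdays: 1804:Wed 1808:Mon 1812:Sat 1816:Thu✓ 1820:Tue 1824:Sun 1828:Fri 1832:Wed 1836:Mon 1840:Sat 1844:Thu✓ 1848:Tue 1852:Sun 1856:Fri 1860:Wed 1864:Mon 1868:Sat 1872:Thu✓
Thursday: 1816, 1844, 1872 → 3.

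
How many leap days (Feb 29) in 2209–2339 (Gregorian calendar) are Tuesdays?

4

Leap years in 2209–2339: 31 of them.
Feb 29 weekday advances by 5 (mod 7) from one leap year to the next four years later (or differs when a century non-leap intervenes).
Leap-day weekdays: 2212:Sat 2216:Thu 2220:Tue✓ 2224:Sun 2228:Fri 2232:Wed 2236:Mon 2240:Sat 2244:Thu 2248:Tue✓ 2252:Sun 2256:Fri 2260:Wed …(5 more)… 2284:Fri 2288:Wed 2292:Mon 2296:Sat 2304:Mon 2308:Sat 2312:Thu 2316:Tue✓ 2320:Sun 2324:Fri 2328:Wed 2332:Mon 2336:Sat
Tuesday: 2220, 2248, 2276, 2316 → 4.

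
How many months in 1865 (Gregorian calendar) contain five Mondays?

4

A month of length L has five Mondays iff its first Monday is on day ≤ L−28 (so day 1–3 in a 31-day month, 1–2 in a 30-day month, day 1 in a leap February).
Checking each month of 1865: Jan starts Sun (31d) ✓; Feb starts Wed (28d); Mar starts Wed (31d); Apr starts Sat (30d); May starts Mon (31d) ✓; Jun starts Thu (30d); Jul starts Sat (31d) ✓; Aug starts Tue (31d); Sep starts Fri (30d); Oct starts Sun (31d) ✓; Nov starts Wed (30d); Dec starts Fri (31d).
Five-Monday months: January, May, July, October → 4.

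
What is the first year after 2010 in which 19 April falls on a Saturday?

2014

From one year to the next, a fixed date's weekday advances by 1, or by 2 when a Feb 29 lies between the two dates.
2010: April 19 is Monday.
2011: Tuesday (+1)
2012: Thursday (+2)
2013: Friday (+1)
2014: Saturday (+1)
19 April falls on a Saturday in 2014.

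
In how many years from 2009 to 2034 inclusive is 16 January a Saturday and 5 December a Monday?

1

Check each year's weekday for 16 January and 5 December:
  2009: Fri/Sat  2010: Sat/Sun  2011: Sun/Mon  2012: Mon/Wed  2013: Wed/Thu  2014: Thu/Fri  2015: Fri/Sat  2016: Sat/Mon ✓  2017: Mon/Tue  2018: Tue/Wed  2019: Wed/Thu  2020: Thu/Sat  2021: Sat/Sun  2022: Sun/Mon  2023: Mon/Tue  2024: Tue/Thu  2025: Thu/Fri  2026: Fri/Sat  2027: Sat/Sun  2028: Sun/Tue  2029: Tue/Wed  2030: Wed/Thu  2031: Thu/Fri  2032: Fri/Sun  2033: Sun/Mon  2034: Mon/Tue
Both conditions hold in: 2016 — 1.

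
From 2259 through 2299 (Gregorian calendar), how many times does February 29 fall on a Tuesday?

1

Leap years in 2259–2299: 10 of them.
Feb 29 weekday advances by 5 (mod 7) from one leap year to the next four years later (or differs when a century non-leap intervenes).
Leap-day weekdays: 2260:Wed 2264:Mon 2268:Sat 2272:Thu 2276:Tue✓ 2280:Sun 2284:Fri 2288:Wed 2292:Mon 2296:Sat
Tuesday: 2276 → 1.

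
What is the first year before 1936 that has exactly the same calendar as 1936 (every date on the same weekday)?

1908

Two years share a calendar iff Jan 1 falls on the same weekday and both are leap or both are common. 1936: Jan 1 is Wednesday, leap year.
1935: Jan 1 Tuesday, common
1934: Jan 1 Monday, common
1933: Jan 1 Sunday, common
1932: Jan 1 Friday, leap
1931: Jan 1 Thursday, common
1930: Jan 1 Wednesday, common
1929: Jan 1 Tuesday, common
1928: Jan 1 Sunday, leap
1927: Jan 1 Saturday, common
1926: Jan 1 Friday, common
1925: Jan 1 Thursday, common
1924: Jan 1 Tuesday, leap
1923: Jan 1 Monday, common
1922: Jan 1 Sunday, common
1921: Jan 1 Saturday, common
1920: Jan 1 Thursday, leap
1919: Jan 1 Wednesday, common
1918: Jan 1 Tuesday, common
1917: Jan 1 Monday, common
1916: Jan 1 Saturday, leap
1915: Jan 1 Friday, common
1914: Jan 1 Thursday, common
1913: Jan 1 Wednesday, common
1912: Jan 1 Monday, leap
1911: Jan 1 Sunday, common
1910: Jan 1 Saturday, common
1909: Jan 1 Friday, common
1908: Jan 1 Wednesday, leap
1908 matches on both conditions.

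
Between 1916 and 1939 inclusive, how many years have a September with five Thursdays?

September has 30 days; it has five Thursdays when Thursday falls among the first (month-length − 28) days — i.e. when September 1 is one of Thursday/Wednesday.
September 1 by year: 1916:Fri 1917:Sat 1918:Sun 1919:Mon 1920:Wed✓ 1921:Thu✓ 1922:Fri 1923:Sat 1924:Mon 1925:Tue 1926:Wed✓ 1927:Thu✓ 1928:Sat 1929:Sun 1930:Mon 1931:Tue 1932:Thu✓ 1933:Fri 1934:Sat 1935:Sun 1936:Tue 1937:Wed✓ 1938:Thu✓ 1939:Fri
Years with five Thursdays: 1920, 1921, 1926, 1927, 1932, 1937, 1938 → 7.

7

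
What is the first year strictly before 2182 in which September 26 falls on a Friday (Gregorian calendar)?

2177

From one year to the next, a fixed date's weekday advances by 1, or by 2 when a Feb 29 lies between the two dates.
2182: September 26 is Thursday.
2181: Wednesday (−1)
2180: Tuesday (−1)
2179: Sunday (−2)
2178: Saturday (−1)
2177: Friday (−1)
September 26 falls on a Friday in 2177.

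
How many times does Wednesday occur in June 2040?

4

June 2040 has 30 days and begins on Friday.
The first Wednesday is June 6.
Wednesdays fall on 6, 13, 20, 27 — that's 4.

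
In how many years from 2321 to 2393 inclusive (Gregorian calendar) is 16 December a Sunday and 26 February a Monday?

Check each year's weekday for 16 December and 26 February:
  2321: Fri/Sat  2322: Sat/Sun  2323: Sun/Mon ✓  2324: Tue/Tue  2325: Wed/Thu  2326: Thu/Fri  2327: Fri/Sat  2328: Sun/Sun  2329: Mon/Tue  2330: Tue/Wed  2331: Wed/Thu  2332: Fri/Fri  2333: Sat/Sun  2334: Sun/Mon ✓  …(45 more)…  2380: Tue/Tue  2381: Wed/Thu  2382: Thu/Fri  2383: Fri/Sat  2384: Sun/Sun  2385: Mon/Tue  2386: Tue/Wed  2387: Wed/Thu  2388: Fri/Fri  2389: Sat/Sun  2390: Sun/Mon ✓  2391: Mon/Tue  2392: Wed/Wed  2393: Thu/Fri
Both conditions hold in: 2323, 2334, 2345, 2351, 2362, 2373, 2379, 2390 — 8.

8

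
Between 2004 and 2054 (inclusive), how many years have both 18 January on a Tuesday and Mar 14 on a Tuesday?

Check each year's weekday for 18 January and Mar 14:
  2004: Sun/Sun  2005: Tue/Mon  2006: Wed/Tue  2007: Thu/Wed  2008: Fri/Fri  2009: Sun/Sat  2010: Mon/Sun  2011: Tue/Mon  2012: Wed/Wed  2013: Fri/Thu  2014: Sat/Fri  2015: Sun/Sat  2016: Mon/Mon  2017: Wed/Tue  …(23 more)…  2041: Fri/Thu  2042: Sat/Fri  2043: Sun/Sat  2044: Mon/Mon  2045: Wed/Tue  2046: Thu/Wed  2047: Fri/Thu  2048: Sat/Sat  2049: Mon/Sun  2050: Tue/Mon  2051: Wed/Tue  2052: Thu/Thu  2053: Sat/Fri  2054: Sun/Sat
Both conditions hold in: 2028 — 1.

1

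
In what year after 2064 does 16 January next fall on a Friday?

2065

From one year to the next, a fixed date's weekday advances by 1, or by 2 when a Feb 29 lies between the two dates.
2064: January 16 is Wednesday.
2065: Friday (+2)
16 January falls on a Friday in 2065.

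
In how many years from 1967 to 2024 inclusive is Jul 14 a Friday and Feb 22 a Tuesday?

Check each year's weekday for Jul 14 and Feb 22:
  1967: Fri/Wed  1968: Sun/Thu  1969: Mon/Sat  1970: Tue/Sun  1971: Wed/Mon  1972: Fri/Tue ✓  1973: Sat/Thu  1974: Sun/Fri  1975: Mon/Sat  1976: Wed/Sun  1977: Thu/Tue  1978: Fri/Wed  1979: Sat/Thu  1980: Mon/Fri  …(30 more)…  2011: Thu/Tue  2012: Sat/Wed  2013: Sun/Fri  2014: Mon/Sat  2015: Tue/Sun  2016: Thu/Mon  2017: Fri/Wed  2018: Sat/Thu  2019: Sun/Fri  2020: Tue/Sat  2021: Wed/Mon  2022: Thu/Tue  2023: Fri/Wed  2024: Sun/Thu
Both conditions hold in: 1972, 2000 — 2.

2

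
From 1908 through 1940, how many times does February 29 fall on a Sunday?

1

Leap years in 1908–1940: 9 of them.
Feb 29 weekday advances by 5 (mod 7) from one leap year to the next four years later (or differs when a century non-leap intervenes).
Leap-day weekdays: 1908:Sat 1912:Thu 1916:Tue 1920:Sun✓ 1924:Fri 1928:Wed 1932:Mon 1936:Sat 1940:Thu
Sunday: 1920 → 1.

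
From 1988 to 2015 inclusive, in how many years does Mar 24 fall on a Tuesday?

4

Track Mar 24's weekday year by year (advancing +1, or +2 across a Feb 29):
  1988: Thu  1989: Fri (+1)  1990: Sat (+1)  1991: Sun (+1)  1992: Tue (+2) ✓
  1993: Wed (+1)  1994: Thu (+1)  1995: Fri (+1)  1996: Sun (+2)  1997: Mon (+1)
  1998: Tue (+1) ✓  1999: Wed (+1)  2000: Fri (+2)  2001: Sat (+1)  2002: Sun (+1)
  2003: Mon (+1)  2004: Wed (+2)  2005: Thu (+1)  2006: Fri (+1)  2007: Sat (+1)
  2008: Mon (+2)  2009: Tue (+1) ✓  2010: Wed (+1)  2011: Thu (+1)  2012: Sat (+2)
  2013: Sun (+1)  2014: Mon (+1)  2015: Tue (+1) ✓
Tuesday years: 1992, 1998, 2009, 2015 — 4 in total.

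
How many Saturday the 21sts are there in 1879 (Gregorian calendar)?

Check the 21st of each month of 1879: Jan 21: Tue, Feb 21: Fri, Mar 21: Fri, Apr 21: Mon, May 21: Wed, Jun 21: Sat, Jul 21: Mon, Aug 21: Thu, Sep 21: Sun, Oct 21: Tue, Nov 21: Fri, Dec 21: Sun.
Saturday occurs in June — 1 month.

1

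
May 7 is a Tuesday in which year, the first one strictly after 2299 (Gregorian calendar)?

From one year to the next, a fixed date's weekday advances by 1, or by 2 when a Feb 29 lies between the two dates.
2299: May 7 is Sunday.
2300: Monday (+1)
2301: Tuesday (+1)
May 7 falls on a Tuesday in 2301.

2301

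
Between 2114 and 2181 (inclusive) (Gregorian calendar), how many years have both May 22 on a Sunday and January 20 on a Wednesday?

Check each year's weekday for May 22 and January 20:
  2114: Tue/Sat  2115: Wed/Sun  2116: Fri/Mon  2117: Sat/Wed  2118: Sun/Thu  2119: Mon/Fri  2120: Wed/Sat  2121: Thu/Mon  2122: Fri/Tue  2123: Sat/Wed  2124: Mon/Thu  2125: Tue/Sat  2126: Wed/Sun  2127: Thu/Mon  …(40 more)…  2168: Sun/Wed ✓  2169: Mon/Fri  2170: Tue/Sat  2171: Wed/Sun  2172: Fri/Mon  2173: Sat/Wed  2174: Sun/Thu  2175: Mon/Fri  2176: Wed/Sat  2177: Thu/Mon  2178: Fri/Tue  2179: Sat/Wed  2180: Mon/Thu  2181: Tue/Sat
Both conditions hold in: 2140, 2168 — 2.

2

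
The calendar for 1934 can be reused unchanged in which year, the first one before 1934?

1923

Two years share a calendar iff Jan 1 falls on the same weekday and both are leap or both are common. 1934: Jan 1 is Monday, common year.
1933: Jan 1 Sunday, common
1932: Jan 1 Friday, leap
1931: Jan 1 Thursday, common
1930: Jan 1 Wednesday, common
1929: Jan 1 Tuesday, common
1928: Jan 1 Sunday, leap
1927: Jan 1 Saturday, common
1926: Jan 1 Friday, common
1925: Jan 1 Thursday, common
1924: Jan 1 Tuesday, leap
1923: Jan 1 Monday, common
1923 matches on both conditions.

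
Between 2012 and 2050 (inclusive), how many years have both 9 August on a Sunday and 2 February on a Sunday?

Check each year's weekday for 9 August and 2 February:
  2012: Thu/Thu  2013: Fri/Sat  2014: Sat/Sun  2015: Sun/Mon  2016: Tue/Tue  2017: Wed/Thu  2018: Thu/Fri  2019: Fri/Sat  2020: Sun/Sun ✓  2021: Mon/Tue  2022: Tue/Wed  2023: Wed/Thu  2024: Fri/Fri  2025: Sat/Sun  …(11 more)…  2037: Sun/Mon  2038: Mon/Tue  2039: Tue/Wed  2040: Thu/Thu  2041: Fri/Sat  2042: Sat/Sun  2043: Sun/Mon  2044: Tue/Tue  2045: Wed/Thu  2046: Thu/Fri  2047: Fri/Sat  2048: Sun/Sun ✓  2049: Mon/Tue  2050: Tue/Wed
Both conditions hold in: 2020, 2048 — 2.

2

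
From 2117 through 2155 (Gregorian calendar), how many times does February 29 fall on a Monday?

Leap years in 2117–2155: 9 of them.
Feb 29 weekday advances by 5 (mod 7) from one leap year to the next four years later (or differs when a century non-leap intervenes).
Leap-day weekdays: 2120:Thu 2124:Tue 2128:Sun 2132:Fri 2136:Wed 2140:Mon✓ 2144:Sat 2148:Thu 2152:Tue
Monday: 2140 → 1.

1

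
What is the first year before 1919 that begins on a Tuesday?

1918

Jan 1 advances by 2 weekdays after a leap year and by 1 after a common year.
1919: Jan 1 is Wednesday.
1918: Tuesday
1918 begins on a Tuesday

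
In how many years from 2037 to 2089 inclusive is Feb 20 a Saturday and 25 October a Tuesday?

2

Check each year's weekday for Feb 20 and 25 October:
  2037: Fri/Sun  2038: Sat/Mon  2039: Sun/Tue  2040: Mon/Thu  2041: Wed/Fri  2042: Thu/Sat  2043: Fri/Sun  2044: Sat/Tue ✓  2045: Mon/Wed  2046: Tue/Thu  2047: Wed/Fri  2048: Thu/Sun  2049: Sat/Mon  2050: Sun/Tue  …(25 more)…  2076: Thu/Sun  2077: Sat/Mon  2078: Sun/Tue  2079: Mon/Wed  2080: Tue/Fri  2081: Thu/Sat  2082: Fri/Sun  2083: Sat/Mon  2084: Sun/Wed  2085: Tue/Thu  2086: Wed/Fri  2087: Thu/Sat  2088: Fri/Mon  2089: Sun/Tue
Both conditions hold in: 2044, 2072 — 2.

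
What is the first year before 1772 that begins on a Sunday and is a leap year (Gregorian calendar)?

1764

Jan 1 advances by 2 weekdays after a leap year and by 1 after a common year.
1772: Jan 1 is Wednesday (leap).
1771: Tuesday
1770: Monday
1769: Sunday
1768: Friday (leap)
1767: Thursday
1766: Wednesday
1765: Tuesday
1764: Sunday (leap)
1764 begins on a Sunday and is a leap year.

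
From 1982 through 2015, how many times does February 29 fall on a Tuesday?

Leap years in 1982–2015: 8 of them.
Feb 29 weekday advances by 5 (mod 7) from one leap year to the next four years later (or differs when a century non-leap intervenes).
Leap-day weekdays: 1984:Wed 1988:Mon 1992:Sat 1996:Thu 2000:Tue✓ 2004:Sun 2008:Fri 2012:Wed
Tuesday: 2000 → 1.

1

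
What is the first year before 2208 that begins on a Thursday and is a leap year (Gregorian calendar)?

2184

Jan 1 advances by 2 weekdays after a leap year and by 1 after a common year.
2208: Jan 1 is Friday (leap).
2207: Thursday
2206: Wednesday
2205: Tuesday
2204: Sunday (leap)
2203: Saturday
2202: Friday
2201: Thursday
2200: Wednesday
2199: Tuesday
2198: Monday
2197: Sunday
2196: Friday (leap)
2195: Thursday
2194: Wednesday
2193: Tuesday
2192: Sunday (leap)
2191: Saturday
2190: Friday
2189: Thursday
2188: Tuesday (leap)
2187: Monday
2186: Sunday
2185: Saturday
2184: Thursday (leap)
2184 begins on a Thursday and is a leap year.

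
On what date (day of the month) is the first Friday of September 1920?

September 1, 1920 is a Wednesday, so the first Friday is the 3rd.
The first Friday is 3 + 0 = 3.

3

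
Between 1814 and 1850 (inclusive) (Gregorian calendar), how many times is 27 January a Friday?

Track 27 January's weekday year by year (advancing +1, or +2 across a Feb 29):
  1814: Thu  1815: Fri (+1) ✓  1816: Sat (+1)  1817: Mon (+2)  1818: Tue (+1)
  1819: Wed (+1)  1820: Thu (+1)  1821: Sat (+2)  1822: Sun (+1)  1823: Mon (+1)
  1824: Tue (+1)  1825: Thu (+2)  1826: Fri (+1) ✓  1827: Sat (+1)  … (9 more years) …
  1837: Fri (+2) ✓  1838: Sat (+1)  1839: Sun (+1)  1840: Mon (+1)  1841: Wed (+2)
  1842: Thu (+1)  1843: Fri (+1) ✓  1844: Sat (+1)  1845: Mon (+2)  1846: Tue (+1)
  1847: Wed (+1)  1848: Thu (+1)  1849: Sat (+2)  1850: Sun (+1)
Friday years: 1815, 1826, 1832, 1837, 1843 — 5 in total.

5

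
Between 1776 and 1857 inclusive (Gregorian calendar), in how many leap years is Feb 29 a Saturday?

Leap years in 1776–1857: 20 of them.
Feb 29 weekday advances by 5 (mod 7) from one leap year to the next four years later (or differs when a century non-leap intervenes).
Leap-day weekdays: 1776:Thu 1780:Tue 1784:Sun 1788:Fri 1792:Wed 1796:Mon 1804:Wed 1808:Mon 1812:Sat✓ 1816:Thu 1820:Tue 1824:Sun 1828:Fri 1832:Wed 1836:Mon 1840:Sat✓ 1844:Thu 1848:Tue 1852:Sun 1856:Fri
Saturday: 1812, 1840 → 2.

2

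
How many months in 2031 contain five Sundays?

A month of length L has five Sundays iff its first Sunday is on day ≤ L−28 (so day 1–3 in a 31-day month, 1–2 in a 30-day month, day 1 in a leap February).
Checking each month of 2031: Jan starts Wed (31d); Feb starts Sat (28d); Mar starts Sat (31d) ✓; Apr starts Tue (30d); May starts Thu (31d); Jun starts Sun (30d) ✓; Jul starts Tue (31d); Aug starts Fri (31d) ✓; Sep starts Mon (30d); Oct starts Wed (31d); Nov starts Sat (30d) ✓; Dec starts Mon (31d).
Five-Sunday months: March, June, August, November → 4.

4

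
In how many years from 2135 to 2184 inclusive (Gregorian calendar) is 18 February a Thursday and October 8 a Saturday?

Check each year's weekday for 18 February and October 8:
  2135: Fri/Sat  2136: Sat/Mon  2137: Mon/Tue  2138: Tue/Wed  2139: Wed/Thu  2140: Thu/Sat ✓  2141: Sat/Sun  2142: Sun/Mon  2143: Mon/Tue  2144: Tue/Thu  2145: Thu/Fri  2146: Fri/Sat  2147: Sat/Sun  2148: Sun/Tue  …(22 more)…  2171: Mon/Tue  2172: Tue/Thu  2173: Thu/Fri  2174: Fri/Sat  2175: Sat/Sun  2176: Sun/Tue  2177: Tue/Wed  2178: Wed/Thu  2179: Thu/Fri  2180: Fri/Sun  2181: Sun/Mon  2182: Mon/Tue  2183: Tue/Wed  2184: Wed/Fri
Both conditions hold in: 2140, 2168 — 2.

2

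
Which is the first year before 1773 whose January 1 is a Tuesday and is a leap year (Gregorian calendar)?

Jan 1 advances by 2 weekdays after a leap year and by 1 after a common year.
1773: Jan 1 is Friday.
1772: Wednesday (leap)
1771: Tuesday
1770: Monday
1769: Sunday
1768: Friday (leap)
1767: Thursday
1766: Wednesday
1765: Tuesday
1764: Sunday (leap)
1763: Saturday
1762: Friday
1761: Thursday
1760: Tuesday (leap)
1760 begins on a Tuesday and is a leap year.

1760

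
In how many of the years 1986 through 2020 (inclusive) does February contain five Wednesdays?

February has 28 days (29 in leap years); it has five Wednesdays when Wednesday falls among the first (month-length − 28) days — i.e. when February 1 is Wednesday in a leap year (never in a common year).
February 1 by year: 1986:Sat 1987:Sun 1988:Mon 1989:Wed 1990:Thu 1991:Fri 1992:Sat 1993:Mon 1994:Tue 1995:Wed 1996:Thu 1997:Sat 1998:Sun 1999:Mon 2000:Tue …(5 more)… 2006:Wed 2007:Thu 2008:Fri 2009:Sun 2010:Mon 2011:Tue 2012:Wed✓ 2013:Fri 2014:Sat 2015:Sun 2016:Mon 2017:Wed 2018:Thu 2019:Fri 2020:Sat
Years with five Wednesdays: 2012 → 1.

1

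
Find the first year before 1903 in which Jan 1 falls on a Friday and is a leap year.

Jan 1 advances by 2 weekdays after a leap year and by 1 after a common year.
1903: Jan 1 is Thursday.
1902: Wednesday
1901: Tuesday
1900: Monday
1899: Sunday
1898: Saturday
1897: Friday
1896: Wednesday (leap)
1895: Tuesday
1894: Monday
1893: Sunday
1892: Friday (leap)
1892 begins on a Friday and is a leap year.

1892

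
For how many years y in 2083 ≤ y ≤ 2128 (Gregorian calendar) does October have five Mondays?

October has 31 days; it has five Mondays when Monday falls among the first (month-length − 28) days — i.e. when October 1 is one of Monday/Sunday/Saturday.
October 1 by year: 2083:Fri 2084:Sun✓ 2085:Mon✓ 2086:Tue 2087:Wed 2088:Fri 2089:Sat✓ 2090:Sun✓ 2091:Mon✓ 2092:Wed 2093:Thu 2094:Fri 2095:Sat✓ 2096:Mon✓ 2097:Tue …(16 more)… 2114:Mon✓ 2115:Tue 2116:Thu 2117:Fri 2118:Sat✓ 2119:Sun✓ 2120:Tue 2121:Wed 2122:Thu 2123:Fri 2124:Sun✓ 2125:Mon✓ 2126:Tue 2127:Wed 2128:Fri
Years with five Mondays: 2084, 2085, 2089, 2090, 2091, 2095, 2096, 2101, 2102, 2103, 2107, 2108, 2112, 2113, 2114, 2118, 2119, 2124, 2125 → 19.

19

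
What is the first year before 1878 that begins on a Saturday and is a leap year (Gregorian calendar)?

1876

Jan 1 advances by 2 weekdays after a leap year and by 1 after a common year.
1878: Jan 1 is Tuesday.
1877: Monday
1876: Saturday (leap)
1876 begins on a Saturday and is a leap year.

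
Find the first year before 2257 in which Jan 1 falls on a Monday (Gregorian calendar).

2255

Jan 1 advances by 2 weekdays after a leap year and by 1 after a common year.
2257: Jan 1 is Thursday.
2256: Tuesday (leap)
2255: Monday
2255 begins on a Monday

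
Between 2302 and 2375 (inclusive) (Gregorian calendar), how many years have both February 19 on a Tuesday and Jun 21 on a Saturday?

2

Check each year's weekday for February 19 and Jun 21:
  2302: Wed/Sat  2303: Thu/Sun  2304: Fri/Tue  2305: Sun/Wed  2306: Mon/Thu  2307: Tue/Fri  2308: Wed/Sun  2309: Fri/Mon  2310: Sat/Tue  2311: Sun/Wed  2312: Mon/Fri  2313: Wed/Sat  2314: Thu/Sun  2315: Fri/Mon  …(46 more)…  2362: Mon/Thu  2363: Tue/Fri  2364: Wed/Sun  2365: Fri/Mon  2366: Sat/Tue  2367: Sun/Wed  2368: Mon/Fri  2369: Wed/Sat  2370: Thu/Sun  2371: Fri/Mon  2372: Sat/Wed  2373: Mon/Thu  2374: Tue/Fri  2375: Wed/Sat
Both conditions hold in: 2324, 2352 — 2.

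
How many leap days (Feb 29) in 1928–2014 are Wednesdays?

Leap years in 1928–2014: 22 of them.
Feb 29 weekday advances by 5 (mod 7) from one leap year to the next four years later (or differs when a century non-leap intervenes).
Leap-day weekdays: 1928:Wed✓ 1932:Mon 1936:Sat 1940:Thu 1944:Tue 1948:Sun 1952:Fri 1956:Wed✓ 1960:Mon 1964:Sat 1968:Thu 1972:Tue 1976:Sun 1980:Fri 1984:Wed✓ 1988:Mon 1992:Sat 1996:Thu 2000:Tue 2004:Sun 2008:Fri 2012:Wed✓
Wednesday: 1928, 1956, 1984, 2012 → 4.

4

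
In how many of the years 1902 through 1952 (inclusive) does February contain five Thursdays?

February has 28 days (29 in leap years); it has five Thursdays when Thursday falls among the first (month-length − 28) days — i.e. when February 1 is Thursday in a leap year (never in a common year).
February 1 by year: 1902:Sat 1903:Sun 1904:Mon 1905:Wed 1906:Thu 1907:Fri 1908:Sat 1909:Mon 1910:Tue 1911:Wed 1912:Thu✓ 1913:Sat 1914:Sun 1915:Mon 1916:Tue …(21 more)… 1938:Tue 1939:Wed 1940:Thu✓ 1941:Sat 1942:Sun 1943:Mon 1944:Tue 1945:Thu 1946:Fri 1947:Sat 1948:Sun 1949:Tue 1950:Wed 1951:Thu 1952:Fri
Years with five Thursdays: 1912, 1940 → 2.

2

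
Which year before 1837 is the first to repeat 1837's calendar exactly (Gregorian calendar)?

1826

Two years share a calendar iff Jan 1 falls on the same weekday and both are leap or both are common. 1837: Jan 1 is Sunday, common year.
1836: Jan 1 Friday, leap
1835: Jan 1 Thursday, common
1834: Jan 1 Wednesday, common
1833: Jan 1 Tuesday, common
1832: Jan 1 Sunday, leap
1831: Jan 1 Saturday, common
1830: Jan 1 Friday, common
1829: Jan 1 Thursday, common
1828: Jan 1 Tuesday, leap
1827: Jan 1 Monday, common
1826: Jan 1 Sunday, common
1826 matches on both conditions.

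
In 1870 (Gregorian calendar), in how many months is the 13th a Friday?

1

Check the 13th of each month of 1870: Jan 13: Thu, Feb 13: Sun, Mar 13: Sun, Apr 13: Wed, May 13: Fri, Jun 13: Mon, Jul 13: Wed, Aug 13: Sat, Sep 13: Tue, Oct 13: Thu, Nov 13: Sun, Dec 13: Tue.
Friday occurs in May — 1 month.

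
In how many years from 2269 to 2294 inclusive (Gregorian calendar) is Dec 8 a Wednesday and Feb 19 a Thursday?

Check each year's weekday for Dec 8 and Feb 19:
  2269: Wed/Fri  2270: Thu/Sat  2271: Fri/Sun  2272: Sun/Mon  2273: Mon/Wed  2274: Tue/Thu  2275: Wed/Fri  2276: Fri/Sat  2277: Sat/Mon  2278: Sun/Tue  2279: Mon/Wed  2280: Wed/Thu ✓  2281: Thu/Sat  2282: Fri/Sun  2283: Sat/Mon  2284: Mon/Tue  2285: Tue/Thu  2286: Wed/Fri  2287: Thu/Sat  2288: Sat/Sun  2289: Sun/Tue  2290: Mon/Wed  2291: Tue/Thu  2292: Thu/Fri  2293: Fri/Sun  2294: Sat/Mon
Both conditions hold in: 2280 — 1.

1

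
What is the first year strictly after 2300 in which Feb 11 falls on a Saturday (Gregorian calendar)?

2305

From one year to the next, a fixed date's weekday advances by 1, or by 2 when a Feb 29 lies between the two dates.
2300: February 11 is Sunday.
2301: Monday (+1)
2302: Tuesday (+1)
2303: Wednesday (+1)
2304: Thursday (+1)
2305: Saturday (+2)
Feb 11 falls on a Saturday in 2305.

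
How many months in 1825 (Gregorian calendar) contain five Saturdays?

5

A month of length L has five Saturdays iff its first Saturday is on day ≤ L−28 (so day 1–3 in a 31-day month, 1–2 in a 30-day month, day 1 in a leap February).
Checking each month of 1825: Jan starts Sat (31d) ✓; Feb starts Tue (28d); Mar starts Tue (31d); Apr starts Fri (30d) ✓; May starts Sun (31d); Jun starts Wed (30d); Jul starts Fri (31d) ✓; Aug starts Mon (31d); Sep starts Thu (30d); Oct starts Sat (31d) ✓; Nov starts Tue (30d); Dec starts Thu (31d) ✓.
Five-Saturday months: January, April, July, October, December → 5.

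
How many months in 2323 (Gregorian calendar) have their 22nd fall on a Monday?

2

Check the 22nd of each month of 2323: Jan 22: Mon, Feb 22: Thu, Mar 22: Thu, Apr 22: Sun, May 22: Tue, Jun 22: Fri, Jul 22: Sun, Aug 22: Wed, Sep 22: Sat, Oct 22: Mon, Nov 22: Thu, Dec 22: Sat.
Monday occurs in January, October — 2 months.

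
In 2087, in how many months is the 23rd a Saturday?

Check the 23rd of each month of 2087: Jan 23: Thu, Feb 23: Sun, Mar 23: Sun, Apr 23: Wed, May 23: Fri, Jun 23: Mon, Jul 23: Wed, Aug 23: Sat, Sep 23: Tue, Oct 23: Thu, Nov 23: Sun, Dec 23: Tue.
Saturday occurs in August — 1 month.

1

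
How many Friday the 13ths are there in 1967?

Check the 13th of each month of 1967: Jan 13: Fri, Feb 13: Mon, Mar 13: Mon, Apr 13: Thu, May 13: Sat, Jun 13: Tue, Jul 13: Thu, Aug 13: Sun, Sep 13: Wed, Oct 13: Fri, Nov 13: Mon, Dec 13: Wed.
Friday occurs in January, October — 2 months.

2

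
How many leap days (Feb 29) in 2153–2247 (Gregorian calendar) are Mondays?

Leap years in 2153–2247: 22 of them.
Feb 29 weekday advances by 5 (mod 7) from one leap year to the next four years later (or differs when a century non-leap intervenes).
Leap-day weekdays: 2156:Sun 2160:Fri 2164:Wed 2168:Mon✓ 2172:Sat 2176:Thu 2180:Tue 2184:Sun 2188:Fri 2192:Wed 2196:Mon✓ 2204:Wed 2208:Mon✓ 2212:Sat 2216:Thu 2220:Tue 2224:Sun 2228:Fri 2232:Wed 2236:Mon✓ 2240:Sat 2244:Thu
Monday: 2168, 2196, 2208, 2236 → 4.

4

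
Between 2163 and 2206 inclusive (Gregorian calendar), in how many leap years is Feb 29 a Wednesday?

3

Leap years in 2163–2206: 10 of them.
Feb 29 weekday advances by 5 (mod 7) from one leap year to the next four years later (or differs when a century non-leap intervenes).
Leap-day weekdays: 2164:Wed✓ 2168:Mon 2172:Sat 2176:Thu 2180:Tue 2184:Sun 2188:Fri 2192:Wed✓ 2196:Mon 2204:Wed✓
Wednesday: 2164, 2192, 2204 → 3.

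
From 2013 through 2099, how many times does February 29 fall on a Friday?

3

Leap years in 2013–2099: 21 of them.
Feb 29 weekday advances by 5 (mod 7) from one leap year to the next four years later (or differs when a century non-leap intervenes).
Leap-day weekdays: 2016:Mon 2020:Sat 2024:Thu 2028:Tue 2032:Sun 2036:Fri✓ 2040:Wed 2044:Mon 2048:Sat 2052:Thu 2056:Tue 2060:Sun 2064:Fri✓ 2068:Wed 2072:Mon 2076:Sat 2080:Thu 2084:Tue 2088:Sun 2092:Fri✓ 2096:Wed
Friday: 2036, 2064, 2092 → 3.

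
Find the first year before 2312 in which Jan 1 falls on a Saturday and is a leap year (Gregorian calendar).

2276

Jan 1 advances by 2 weekdays after a leap year and by 1 after a common year.
2312: Jan 1 is Monday (leap).
2311: Sunday
2310: Saturday
2309: Friday
2308: Wednesday (leap)
2307: Tuesday
2306: Monday
2305: Sunday
2304: Friday (leap)
2303: Thursday
2302: Wednesday
2301: Tuesday
2300: Monday
2299: Sunday
2298: Saturday
2297: Friday
2296: Wednesday (leap)
2295: Tuesday
2294: Monday
2293: Sunday
2292: Friday (leap)
2291: Thursday
2290: Wednesday
2289: Tuesday
2288: Sunday (leap)
2287: Saturday
2286: Friday
2285: Thursday
2284: Tuesday (leap)
2283: Monday
2282: Sunday
2281: Saturday
2280: Thursday (leap)
2279: Wednesday
2278: Tuesday
2277: Monday
2276: Saturday (leap)
2276 begins on a Saturday and is a leap year.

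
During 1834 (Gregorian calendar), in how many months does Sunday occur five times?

4

A month of length L has five Sundays iff its first Sunday is on day ≤ L−28 (so day 1–3 in a 31-day month, 1–2 in a 30-day month, day 1 in a leap February).
Checking each month of 1834: Jan starts Wed (31d); Feb starts Sat (28d); Mar starts Sat (31d) ✓; Apr starts Tue (30d); May starts Thu (31d); Jun starts Sun (30d) ✓; Jul starts Tue (31d); Aug starts Fri (31d) ✓; Sep starts Mon (30d); Oct starts Wed (31d); Nov starts Sat (30d) ✓; Dec starts Mon (31d).
Five-Sunday months: March, June, August, November → 4.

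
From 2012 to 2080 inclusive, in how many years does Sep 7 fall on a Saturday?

Track Sep 7's weekday year by year (advancing +1, or +2 across a Feb 29):
  2012: Fri  2013: Sat (+1) ✓  2014: Sun (+1)  2015: Mon (+1)  2016: Wed (+2)
  2017: Thu (+1)  2018: Fri (+1)  2019: Sat (+1) ✓  2020: Mon (+2)  2021: Tue (+1)
  2022: Wed (+1)  2023: Thu (+1)  2024: Sat (+2) ✓  2025: Sun (+1)  … (41 more years) …
  2067: Wed (+1)  2068: Fri (+2)  2069: Sat (+1) ✓  2070: Sun (+1)  2071: Mon (+1)
  2072: Wed (+2)  2073: Thu (+1)  2074: Fri (+1)  2075: Sat (+1) ✓  2076: Mon (+2)
  2077: Tue (+1)  2078: Wed (+1)  2079: Thu (+1)  2080: Sat (+2) ✓
Saturday years: 2013, 2019, 2024, 2030, 2041, 2047, 2052, 2058, 2069, 2075, 2080 — 11 in total.

11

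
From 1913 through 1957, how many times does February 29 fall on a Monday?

1

Leap years in 1913–1957: 11 of them.
Feb 29 weekday advances by 5 (mod 7) from one leap year to the next four years later (or differs when a century non-leap intervenes).
Leap-day weekdays: 1916:Tue 1920:Sun 1924:Fri 1928:Wed 1932:Mon✓ 1936:Sat 1940:Thu 1944:Tue 1948:Sun 1952:Fri 1956:Wed
Monday: 1932 → 1.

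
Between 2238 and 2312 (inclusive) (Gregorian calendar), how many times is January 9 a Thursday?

Track January 9's weekday year by year (advancing +1, or +2 across a Feb 29):
  2238: Tue  2239: Wed (+1)  2240: Thu (+1) ✓  2241: Sat (+2)  2242: Sun (+1)
  2243: Mon (+1)  2244: Tue (+1)  2245: Thu (+2) ✓  2246: Fri (+1)  2247: Sat (+1)
  2248: Sun (+1)  2249: Tue (+2)  2250: Wed (+1)  2251: Thu (+1) ✓  … (47 more years) …
  2299: Mon (+1)  2300: Tue (+1)  2301: Wed (+1)  2302: Thu (+1) ✓  2303: Fri (+1)
  2304: Sat (+1)  2305: Mon (+2)  2306: Tue (+1)  2307: Wed (+1)  2308: Thu (+1) ✓
  2309: Sat (+2)  2310: Sun (+1)  2311: Mon (+1)  2312: Tue (+1)
Thursday years: 2240, 2245, 2251, 2262, 2268, 2273, 2279, 2290, 2296, 2302, 2308 — 11 in total.

11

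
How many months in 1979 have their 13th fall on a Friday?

Check the 13th of each month of 1979: Jan 13: Sat, Feb 13: Tue, Mar 13: Tue, Apr 13: Fri, May 13: Sun, Jun 13: Wed, Jul 13: Fri, Aug 13: Mon, Sep 13: Thu, Oct 13: Sat, Nov 13: Tue, Dec 13: Thu.
Friday occurs in April, July — 2 months.

2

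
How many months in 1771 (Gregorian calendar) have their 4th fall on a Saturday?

Check the 4th of each month of 1771: Jan 4: Fri, Feb 4: Mon, Mar 4: Mon, Apr 4: Thu, May 4: Sat, Jun 4: Tue, Jul 4: Thu, Aug 4: Sun, Sep 4: Wed, Oct 4: Fri, Nov 4: Mon, Dec 4: Wed.
Saturday occurs in May — 1 month.

1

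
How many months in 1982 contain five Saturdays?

4

A month of length L has five Saturdays iff its first Saturday is on day ≤ L−28 (so day 1–3 in a 31-day month, 1–2 in a 30-day month, day 1 in a leap February).
Checking each month of 1982: Jan starts Fri (31d) ✓; Feb starts Mon (28d); Mar starts Mon (31d); Apr starts Thu (30d); May starts Sat (31d) ✓; Jun starts Tue (30d); Jul starts Thu (31d) ✓; Aug starts Sun (31d); Sep starts Wed (30d); Oct starts Fri (31d) ✓; Nov starts Mon (30d); Dec starts Wed (31d).
Five-Saturday months: January, May, July, October → 4.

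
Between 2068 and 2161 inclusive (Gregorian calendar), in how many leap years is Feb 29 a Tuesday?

3

Leap years in 2068–2161: 23 of them.
Feb 29 weekday advances by 5 (mod 7) from one leap year to the next four years later (or differs when a century non-leap intervenes).
Leap-day weekdays: 2068:Wed 2072:Mon 2076:Sat 2080:Thu 2084:Tue✓ 2088:Sun 2092:Fri 2096:Wed 2104:Fri 2108:Wed 2112:Mon 2116:Sat 2120:Thu 2124:Tue✓ 2128:Sun 2132:Fri 2136:Wed 2140:Mon 2144:Sat 2148:Thu 2152:Tue✓ 2156:Sun 2160:Fri
Tuesday: 2084, 2124, 2152 → 3.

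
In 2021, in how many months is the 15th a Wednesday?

2

Check the 15th of each month of 2021: Jan 15: Fri, Feb 15: Mon, Mar 15: Mon, Apr 15: Thu, May 15: Sat, Jun 15: Tue, Jul 15: Thu, Aug 15: Sun, Sep 15: Wed, Oct 15: Fri, Nov 15: Mon, Dec 15: Wed.
Wednesday occurs in September, December — 2 months.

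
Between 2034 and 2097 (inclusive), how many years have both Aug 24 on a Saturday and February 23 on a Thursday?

Check each year's weekday for Aug 24 and February 23:
  2034: Thu/Thu  2035: Fri/Fri  2036: Sun/Sat  2037: Mon/Mon  2038: Tue/Tue  2039: Wed/Wed  2040: Fri/Thu  2041: Sat/Sat  2042: Sun/Sun  2043: Mon/Mon  2044: Wed/Tue  2045: Thu/Thu  2046: Fri/Fri  2047: Sat/Sat  …(36 more)…  2084: Thu/Wed  2085: Fri/Fri  2086: Sat/Sat  2087: Sun/Sun  2088: Tue/Mon  2089: Wed/Wed  2090: Thu/Thu  2091: Fri/Fri  2092: Sun/Sat  2093: Mon/Mon  2094: Tue/Tue  2095: Wed/Wed  2096: Fri/Thu  2097: Sat/Sat
Both conditions hold in: no year — 0.

0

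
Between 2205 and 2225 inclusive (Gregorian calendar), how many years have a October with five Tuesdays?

October has 31 days; it has five Tuesdays when Tuesday falls among the first (month-length − 28) days — i.e. when October 1 is one of Tuesday/Monday/Sunday.
October 1 by year: 2205:Tue✓ 2206:Wed 2207:Thu 2208:Sat 2209:Sun✓ 2210:Mon✓ 2211:Tue✓ 2212:Thu 2213:Fri 2214:Sat 2215:Sun✓ 2216:Tue✓ 2217:Wed 2218:Thu 2219:Fri 2220:Sun✓ 2221:Mon✓ 2222:Tue✓ 2223:Wed 2224:Fri 2225:Sat
Years with five Tuesdays: 2205, 2209, 2210, 2211, 2215, 2216, 2220, 2221, 2222 → 9.

9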